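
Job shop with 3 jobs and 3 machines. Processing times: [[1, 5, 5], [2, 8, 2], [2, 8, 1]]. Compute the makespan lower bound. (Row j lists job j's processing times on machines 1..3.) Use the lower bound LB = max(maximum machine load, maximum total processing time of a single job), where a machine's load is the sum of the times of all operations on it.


Machine loads:
  Machine 1: 1 + 2 + 2 = 5
  Machine 2: 5 + 8 + 8 = 21
  Machine 3: 5 + 2 + 1 = 8
Max machine load = 21
Job totals:
  Job 1: 11
  Job 2: 12
  Job 3: 11
Max job total = 12
Lower bound = max(21, 12) = 21

21


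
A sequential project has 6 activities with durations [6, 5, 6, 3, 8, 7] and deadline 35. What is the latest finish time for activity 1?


LF(activity 1) = deadline - sum of successor durations
Successors: activities 2 through 6 with durations [5, 6, 3, 8, 7]
Sum of successor durations = 29
LF = 35 - 29 = 6

6


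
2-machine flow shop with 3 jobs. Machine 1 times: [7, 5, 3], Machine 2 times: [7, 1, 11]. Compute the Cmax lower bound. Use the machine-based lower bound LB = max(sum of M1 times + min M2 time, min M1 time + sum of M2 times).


LB1 = sum(M1 times) + min(M2 times) = 15 + 1 = 16
LB2 = min(M1 times) + sum(M2 times) = 3 + 19 = 22
Lower bound = max(LB1, LB2) = max(16, 22) = 22

22


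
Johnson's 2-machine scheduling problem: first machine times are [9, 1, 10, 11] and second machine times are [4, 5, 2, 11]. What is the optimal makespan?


Apply Johnson's rule:
  Group 1 (a <= b): [(2, 1, 5), (4, 11, 11)]
  Group 2 (a > b): [(1, 9, 4), (3, 10, 2)]
Optimal job order: [2, 4, 1, 3]
Schedule:
  Job 2: M1 done at 1, M2 done at 6
  Job 4: M1 done at 12, M2 done at 23
  Job 1: M1 done at 21, M2 done at 27
  Job 3: M1 done at 31, M2 done at 33
Makespan = 33

33


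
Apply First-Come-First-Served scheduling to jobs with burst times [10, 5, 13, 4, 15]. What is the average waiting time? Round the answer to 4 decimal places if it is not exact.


FCFS order (as given): [10, 5, 13, 4, 15]
Waiting times:
  Job 1: wait = 0
  Job 2: wait = 10
  Job 3: wait = 15
  Job 4: wait = 28
  Job 5: wait = 32
Sum of waiting times = 85
Average waiting time = 85/5 = 17.0

17.0


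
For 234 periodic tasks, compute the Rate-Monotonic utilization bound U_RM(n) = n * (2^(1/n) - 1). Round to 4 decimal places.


Compute 2^(1/234) = 1.0029665590
Subtract 1: 1.0029665590 - 1 = 0.0029665590
Multiply by n: 234 * 0.0029665590 = 0.6941748060
Round to 4 dp: 0.6942

0.6942


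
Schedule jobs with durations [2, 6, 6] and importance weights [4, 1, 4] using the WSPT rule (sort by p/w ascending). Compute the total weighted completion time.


Compute p/w ratios and sort ascending (WSPT): [(2, 4), (6, 4), (6, 1)]
Compute weighted completion times:
  Job (p=2,w=4): C=2, w*C=4*2=8
  Job (p=6,w=4): C=8, w*C=4*8=32
  Job (p=6,w=1): C=14, w*C=1*14=14
Total weighted completion time = 54

54


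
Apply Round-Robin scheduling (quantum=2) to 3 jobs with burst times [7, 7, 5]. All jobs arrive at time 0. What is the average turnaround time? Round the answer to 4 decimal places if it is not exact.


Time quantum = 2
Execution trace:
  J1 runs 2 units, time = 2
  J2 runs 2 units, time = 4
  J3 runs 2 units, time = 6
  J1 runs 2 units, time = 8
  J2 runs 2 units, time = 10
  J3 runs 2 units, time = 12
  J1 runs 2 units, time = 14
  J2 runs 2 units, time = 16
  J3 runs 1 units, time = 17
  J1 runs 1 units, time = 18
  J2 runs 1 units, time = 19
Finish times: [18, 19, 17]
Average turnaround = 54/3 = 18.0

18.0


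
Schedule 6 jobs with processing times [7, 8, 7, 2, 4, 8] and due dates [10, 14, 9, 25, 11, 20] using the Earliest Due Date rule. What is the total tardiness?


Sort by due date (EDD order): [(7, 9), (7, 10), (4, 11), (8, 14), (8, 20), (2, 25)]
Compute completion times and tardiness:
  Job 1: p=7, d=9, C=7, tardiness=max(0,7-9)=0
  Job 2: p=7, d=10, C=14, tardiness=max(0,14-10)=4
  Job 3: p=4, d=11, C=18, tardiness=max(0,18-11)=7
  Job 4: p=8, d=14, C=26, tardiness=max(0,26-14)=12
  Job 5: p=8, d=20, C=34, tardiness=max(0,34-20)=14
  Job 6: p=2, d=25, C=36, tardiness=max(0,36-25)=11
Total tardiness = 48

48


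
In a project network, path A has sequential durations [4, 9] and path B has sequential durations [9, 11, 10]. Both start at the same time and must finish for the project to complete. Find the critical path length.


Path A total = 4 + 9 = 13
Path B total = 9 + 11 + 10 = 30
Critical path = longest path = max(13, 30) = 30

30


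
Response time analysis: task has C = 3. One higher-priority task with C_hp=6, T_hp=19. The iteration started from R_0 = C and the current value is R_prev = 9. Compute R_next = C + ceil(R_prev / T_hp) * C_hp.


R_next = C + ceil(R_prev / T_hp) * C_hp
ceil(9 / 19) = ceil(0.4737) = 1
Interference = 1 * 6 = 6
R_next = 3 + 6 = 9
R_next = R_prev, so the iteration has converged (response time = 9).

9


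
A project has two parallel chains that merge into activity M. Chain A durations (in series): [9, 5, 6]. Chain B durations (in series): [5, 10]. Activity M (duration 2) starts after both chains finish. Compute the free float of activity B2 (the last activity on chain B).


ES(B2) = sum of predecessors on chain B = 5
EF(B2) = ES + duration = 5 + 10 = 15
Successor of B2 is M. ES(M) = max(sum(A), sum(B)) = max(20, 15) = 20
Free float = ES(successor) - EF(current) = 20 - 15 = 5

5


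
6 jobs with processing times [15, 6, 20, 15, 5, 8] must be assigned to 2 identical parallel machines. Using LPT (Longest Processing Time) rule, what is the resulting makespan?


Sort jobs in decreasing order (LPT): [20, 15, 15, 8, 6, 5]
Assign each job to the least loaded machine:
  Machine 1: jobs [20, 8, 6], load = 34
  Machine 2: jobs [15, 15, 5], load = 35
Makespan = max load = 35

35


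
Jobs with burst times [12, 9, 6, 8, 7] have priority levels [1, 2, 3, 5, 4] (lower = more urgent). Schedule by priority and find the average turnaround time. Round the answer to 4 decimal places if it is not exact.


Sort by priority (ascending = highest first):
Order: [(1, 12), (2, 9), (3, 6), (4, 7), (5, 8)]
Completion times:
  Priority 1, burst=12, C=12
  Priority 2, burst=9, C=21
  Priority 3, burst=6, C=27
  Priority 4, burst=7, C=34
  Priority 5, burst=8, C=42
Average turnaround = 136/5 = 27.2

27.2


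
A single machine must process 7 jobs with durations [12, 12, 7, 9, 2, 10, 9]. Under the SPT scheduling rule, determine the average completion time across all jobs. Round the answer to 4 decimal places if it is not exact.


Sort jobs by processing time (SPT order): [2, 7, 9, 9, 10, 12, 12]
Compute completion times sequentially:
  Job 1: processing = 2, completes at 2
  Job 2: processing = 7, completes at 9
  Job 3: processing = 9, completes at 18
  Job 4: processing = 9, completes at 27
  Job 5: processing = 10, completes at 37
  Job 6: processing = 12, completes at 49
  Job 7: processing = 12, completes at 61
Sum of completion times = 203
Average completion time = 203/7 = 29.0

29.0


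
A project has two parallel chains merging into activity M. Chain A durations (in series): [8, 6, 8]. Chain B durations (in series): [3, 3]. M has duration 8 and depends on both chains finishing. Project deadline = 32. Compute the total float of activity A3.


Forward pass: ES(A3) = sum of predecessors on chain A = 14
EF = ES + duration = 14 + 8 = 22
Backward pass: LF(M) = deadline = 32; LS(M) = 32 - 8 = 24
LF(A3) = LS(M) - sum(successors on chain A) = 24 - 0 = 24
LS = LF - duration = 24 - 8 = 16
Total float = LS - ES = 16 - 14 = 2

2


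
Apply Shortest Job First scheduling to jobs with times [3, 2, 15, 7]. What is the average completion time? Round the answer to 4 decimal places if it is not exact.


SJF order (ascending): [2, 3, 7, 15]
Completion times:
  Job 1: burst=2, C=2
  Job 2: burst=3, C=5
  Job 3: burst=7, C=12
  Job 4: burst=15, C=27
Average completion = 46/4 = 11.5

11.5


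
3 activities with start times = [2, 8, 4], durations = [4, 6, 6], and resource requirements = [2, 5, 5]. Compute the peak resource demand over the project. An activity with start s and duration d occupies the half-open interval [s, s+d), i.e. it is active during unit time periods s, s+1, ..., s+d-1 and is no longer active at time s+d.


Each activity i is active on [start_i, start_i + duration_i).
Compute total resource usage per time slot:
  t=0: active resources = [], total = 0
  t=1: active resources = [], total = 0
  t=2: active resources = [2], total = 2
  t=3: active resources = [2], total = 2
  t=4: active resources = [2, 5], total = 7
  t=5: active resources = [2, 5], total = 7
  t=6: active resources = [5], total = 5
  t=7: active resources = [5], total = 5
  t=8: active resources = [5, 5], total = 10
  t=9: active resources = [5, 5], total = 10
  t=10: active resources = [5], total = 5
  t=11: active resources = [5], total = 5
  t=12: active resources = [5], total = 5
  t=13: active resources = [5], total = 5
Peak resource demand = 10

10


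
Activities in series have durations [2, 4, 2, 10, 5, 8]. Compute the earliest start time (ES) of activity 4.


Activity 4 starts after activities 1 through 3 complete.
Predecessor durations: [2, 4, 2]
ES = 2 + 4 + 2 = 8

8


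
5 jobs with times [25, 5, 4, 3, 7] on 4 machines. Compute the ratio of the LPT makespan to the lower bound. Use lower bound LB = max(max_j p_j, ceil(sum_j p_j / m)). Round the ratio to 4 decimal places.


LPT order: [25, 7, 5, 4, 3]
Machine loads after assignment: [25, 7, 5, 7]
LPT makespan = 25
Lower bound = max(max_job, ceil(total/4)) = max(25, 11) = 25
Ratio = 25 / 25 = 1.0

1.0


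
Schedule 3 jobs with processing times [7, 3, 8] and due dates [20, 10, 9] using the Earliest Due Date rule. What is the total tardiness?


Sort by due date (EDD order): [(8, 9), (3, 10), (7, 20)]
Compute completion times and tardiness:
  Job 1: p=8, d=9, C=8, tardiness=max(0,8-9)=0
  Job 2: p=3, d=10, C=11, tardiness=max(0,11-10)=1
  Job 3: p=7, d=20, C=18, tardiness=max(0,18-20)=0
Total tardiness = 1

1


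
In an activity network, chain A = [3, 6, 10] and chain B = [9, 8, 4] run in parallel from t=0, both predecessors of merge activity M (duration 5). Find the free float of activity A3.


ES(A3) = sum of predecessors on chain A = 9
EF(A3) = ES + duration = 9 + 10 = 19
Successor of A3 is M. ES(M) = max(sum(A), sum(B)) = max(19, 21) = 21
Free float = ES(successor) - EF(current) = 21 - 19 = 2

2


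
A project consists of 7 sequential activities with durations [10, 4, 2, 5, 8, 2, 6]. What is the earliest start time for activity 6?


Activity 6 starts after activities 1 through 5 complete.
Predecessor durations: [10, 4, 2, 5, 8]
ES = 10 + 4 + 2 + 5 + 8 = 29

29


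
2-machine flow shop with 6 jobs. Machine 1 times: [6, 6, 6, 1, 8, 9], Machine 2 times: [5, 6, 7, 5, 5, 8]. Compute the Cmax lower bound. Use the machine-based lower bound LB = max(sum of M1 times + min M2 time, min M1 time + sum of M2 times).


LB1 = sum(M1 times) + min(M2 times) = 36 + 5 = 41
LB2 = min(M1 times) + sum(M2 times) = 1 + 36 = 37
Lower bound = max(LB1, LB2) = max(41, 37) = 41

41


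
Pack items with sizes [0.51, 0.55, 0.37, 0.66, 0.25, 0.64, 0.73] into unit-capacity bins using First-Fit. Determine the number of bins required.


Place items sequentially using First-Fit:
  Item 0.51 -> new Bin 1
  Item 0.55 -> new Bin 2
  Item 0.37 -> Bin 1 (now 0.88)
  Item 0.66 -> new Bin 3
  Item 0.25 -> Bin 2 (now 0.8)
  Item 0.64 -> new Bin 4
  Item 0.73 -> new Bin 5
Total bins used = 5

5


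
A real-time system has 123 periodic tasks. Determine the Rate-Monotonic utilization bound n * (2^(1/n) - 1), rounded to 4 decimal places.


Compute 2^(1/123) = 1.0056512513
Subtract 1: 1.0056512513 - 1 = 0.0056512513
Multiply by n: 123 * 0.0056512513 = 0.6951039099
Round to 4 dp: 0.6951

0.6951


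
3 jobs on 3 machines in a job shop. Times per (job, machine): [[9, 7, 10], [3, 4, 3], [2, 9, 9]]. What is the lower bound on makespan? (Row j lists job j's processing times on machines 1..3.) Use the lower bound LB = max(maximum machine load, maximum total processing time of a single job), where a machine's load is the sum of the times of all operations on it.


Machine loads:
  Machine 1: 9 + 3 + 2 = 14
  Machine 2: 7 + 4 + 9 = 20
  Machine 3: 10 + 3 + 9 = 22
Max machine load = 22
Job totals:
  Job 1: 26
  Job 2: 10
  Job 3: 20
Max job total = 26
Lower bound = max(22, 26) = 26

26


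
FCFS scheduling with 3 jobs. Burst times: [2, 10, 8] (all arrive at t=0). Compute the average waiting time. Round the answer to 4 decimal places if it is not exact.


FCFS order (as given): [2, 10, 8]
Waiting times:
  Job 1: wait = 0
  Job 2: wait = 2
  Job 3: wait = 12
Sum of waiting times = 14
Average waiting time = 14/3 = 4.6667

4.6667


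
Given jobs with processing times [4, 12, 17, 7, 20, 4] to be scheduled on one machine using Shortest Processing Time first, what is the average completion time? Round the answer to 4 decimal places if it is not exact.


Sort jobs by processing time (SPT order): [4, 4, 7, 12, 17, 20]
Compute completion times sequentially:
  Job 1: processing = 4, completes at 4
  Job 2: processing = 4, completes at 8
  Job 3: processing = 7, completes at 15
  Job 4: processing = 12, completes at 27
  Job 5: processing = 17, completes at 44
  Job 6: processing = 20, completes at 64
Sum of completion times = 162
Average completion time = 162/6 = 27.0

27.0


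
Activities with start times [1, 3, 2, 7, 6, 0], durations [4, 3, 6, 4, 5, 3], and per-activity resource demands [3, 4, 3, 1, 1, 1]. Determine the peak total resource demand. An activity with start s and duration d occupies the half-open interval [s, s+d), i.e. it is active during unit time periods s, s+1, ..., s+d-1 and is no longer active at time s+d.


Each activity i is active on [start_i, start_i + duration_i).
Compute total resource usage per time slot:
  t=0: active resources = [1], total = 1
  t=1: active resources = [3, 1], total = 4
  t=2: active resources = [3, 3, 1], total = 7
  t=3: active resources = [3, 4, 3], total = 10
  t=4: active resources = [3, 4, 3], total = 10
  t=5: active resources = [4, 3], total = 7
  t=6: active resources = [3, 1], total = 4
  t=7: active resources = [3, 1, 1], total = 5
  t=8: active resources = [1, 1], total = 2
  t=9: active resources = [1, 1], total = 2
  t=10: active resources = [1, 1], total = 2
Peak resource demand = 10

10


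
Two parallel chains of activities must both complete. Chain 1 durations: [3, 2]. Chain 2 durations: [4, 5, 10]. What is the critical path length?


Path A total = 3 + 2 = 5
Path B total = 4 + 5 + 10 = 19
Critical path = longest path = max(5, 19) = 19

19


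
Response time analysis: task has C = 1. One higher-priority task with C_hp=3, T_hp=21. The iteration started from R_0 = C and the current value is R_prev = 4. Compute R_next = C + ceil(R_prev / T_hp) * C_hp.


R_next = C + ceil(R_prev / T_hp) * C_hp
ceil(4 / 21) = ceil(0.1905) = 1
Interference = 1 * 3 = 3
R_next = 1 + 3 = 4
R_next = R_prev, so the iteration has converged (response time = 4).

4


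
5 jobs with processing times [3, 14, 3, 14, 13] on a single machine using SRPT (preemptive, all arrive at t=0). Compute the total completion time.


Since all jobs arrive at t=0, SRPT equals SPT ordering.
SPT order: [3, 3, 13, 14, 14]
Completion times:
  Job 1: p=3, C=3
  Job 2: p=3, C=6
  Job 3: p=13, C=19
  Job 4: p=14, C=33
  Job 5: p=14, C=47
Total completion time = 3 + 6 + 19 + 33 + 47 = 108

108


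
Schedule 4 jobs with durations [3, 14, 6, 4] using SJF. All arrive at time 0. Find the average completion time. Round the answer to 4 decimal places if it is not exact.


SJF order (ascending): [3, 4, 6, 14]
Completion times:
  Job 1: burst=3, C=3
  Job 2: burst=4, C=7
  Job 3: burst=6, C=13
  Job 4: burst=14, C=27
Average completion = 50/4 = 12.5

12.5


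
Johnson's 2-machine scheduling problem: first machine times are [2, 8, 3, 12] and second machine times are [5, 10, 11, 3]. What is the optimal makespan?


Apply Johnson's rule:
  Group 1 (a <= b): [(1, 2, 5), (3, 3, 11), (2, 8, 10)]
  Group 2 (a > b): [(4, 12, 3)]
Optimal job order: [1, 3, 2, 4]
Schedule:
  Job 1: M1 done at 2, M2 done at 7
  Job 3: M1 done at 5, M2 done at 18
  Job 2: M1 done at 13, M2 done at 28
  Job 4: M1 done at 25, M2 done at 31
Makespan = 31

31


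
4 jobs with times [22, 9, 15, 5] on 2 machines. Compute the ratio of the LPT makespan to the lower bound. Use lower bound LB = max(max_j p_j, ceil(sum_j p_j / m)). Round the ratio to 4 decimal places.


LPT order: [22, 15, 9, 5]
Machine loads after assignment: [27, 24]
LPT makespan = 27
Lower bound = max(max_job, ceil(total/2)) = max(22, 26) = 26
Ratio = 27 / 26 = 1.0385

1.0385


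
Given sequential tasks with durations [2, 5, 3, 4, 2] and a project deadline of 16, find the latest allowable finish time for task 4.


LF(activity 4) = deadline - sum of successor durations
Successors: activities 5 through 5 with durations [2]
Sum of successor durations = 2
LF = 16 - 2 = 14

14


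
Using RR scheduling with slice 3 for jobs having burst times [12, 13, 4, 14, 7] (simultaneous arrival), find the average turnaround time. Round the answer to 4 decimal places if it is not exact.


Time quantum = 3
Execution trace:
  J1 runs 3 units, time = 3
  J2 runs 3 units, time = 6
  J3 runs 3 units, time = 9
  J4 runs 3 units, time = 12
  J5 runs 3 units, time = 15
  J1 runs 3 units, time = 18
  J2 runs 3 units, time = 21
  J3 runs 1 units, time = 22
  J4 runs 3 units, time = 25
  J5 runs 3 units, time = 28
  J1 runs 3 units, time = 31
  J2 runs 3 units, time = 34
  J4 runs 3 units, time = 37
  J5 runs 1 units, time = 38
  J1 runs 3 units, time = 41
  J2 runs 3 units, time = 44
  J4 runs 3 units, time = 47
  J2 runs 1 units, time = 48
  J4 runs 2 units, time = 50
Finish times: [41, 48, 22, 50, 38]
Average turnaround = 199/5 = 39.8

39.8


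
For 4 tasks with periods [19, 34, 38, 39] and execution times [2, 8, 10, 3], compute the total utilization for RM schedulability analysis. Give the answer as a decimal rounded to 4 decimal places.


Compute individual utilizations (exact fractions):
  Task 1: C/T = 2/19 (approx. 0.1053)
  Task 2: C/T = 8/34 = 4/17 (approx. 0.2353)
  Task 3: C/T = 10/38 = 5/19 (approx. 0.2632)
  Task 4: C/T = 3/39 = 1/13 (approx. 0.0769)
Total utilization U = 2/19 + 4/17 + 5/19 + 1/13 = 2858/4199
Rounded to 4 decimal places: U = 0.6806
RM (Liu & Layland) bound for 4 tasks = 0.756828; compare with U = 2858/4199 (approx. 0.680638)
U <= bound, so schedulable by RM sufficient condition.

0.6806


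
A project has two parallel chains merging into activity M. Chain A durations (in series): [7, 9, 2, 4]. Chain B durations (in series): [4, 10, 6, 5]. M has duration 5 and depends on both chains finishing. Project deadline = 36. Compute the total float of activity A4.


Forward pass: ES(A4) = sum of predecessors on chain A = 18
EF = ES + duration = 18 + 4 = 22
Backward pass: LF(M) = deadline = 36; LS(M) = 36 - 5 = 31
LF(A4) = LS(M) - sum(successors on chain A) = 31 - 0 = 31
LS = LF - duration = 31 - 4 = 27
Total float = LS - ES = 27 - 18 = 9

9


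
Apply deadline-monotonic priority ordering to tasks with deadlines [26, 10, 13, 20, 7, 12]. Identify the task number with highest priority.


Sort tasks by relative deadline (ascending):
  Task 5: deadline = 7
  Task 2: deadline = 10
  Task 6: deadline = 12
  Task 3: deadline = 13
  Task 4: deadline = 20
  Task 1: deadline = 26
Priority order (highest first): [5, 2, 6, 3, 4, 1]
Highest priority task = 5

5


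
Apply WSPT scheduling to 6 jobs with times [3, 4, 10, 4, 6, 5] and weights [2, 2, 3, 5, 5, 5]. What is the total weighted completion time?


Compute p/w ratios and sort ascending (WSPT): [(4, 5), (5, 5), (6, 5), (3, 2), (4, 2), (10, 3)]
Compute weighted completion times:
  Job (p=4,w=5): C=4, w*C=5*4=20
  Job (p=5,w=5): C=9, w*C=5*9=45
  Job (p=6,w=5): C=15, w*C=5*15=75
  Job (p=3,w=2): C=18, w*C=2*18=36
  Job (p=4,w=2): C=22, w*C=2*22=44
  Job (p=10,w=3): C=32, w*C=3*32=96
Total weighted completion time = 316

316


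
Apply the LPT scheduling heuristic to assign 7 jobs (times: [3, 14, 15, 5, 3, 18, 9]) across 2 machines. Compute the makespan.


Sort jobs in decreasing order (LPT): [18, 15, 14, 9, 5, 3, 3]
Assign each job to the least loaded machine:
  Machine 1: jobs [18, 9, 5, 3], load = 35
  Machine 2: jobs [15, 14, 3], load = 32
Makespan = max load = 35

35


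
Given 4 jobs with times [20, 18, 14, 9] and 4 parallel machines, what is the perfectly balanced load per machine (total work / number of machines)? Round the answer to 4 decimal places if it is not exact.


Total processing time = 20 + 18 + 14 + 9 = 61
Number of machines = 4
Ideal balanced load = 61 / 4 = 15.25

15.25


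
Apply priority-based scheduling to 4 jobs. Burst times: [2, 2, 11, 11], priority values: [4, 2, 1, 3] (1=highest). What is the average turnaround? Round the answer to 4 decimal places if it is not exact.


Sort by priority (ascending = highest first):
Order: [(1, 11), (2, 2), (3, 11), (4, 2)]
Completion times:
  Priority 1, burst=11, C=11
  Priority 2, burst=2, C=13
  Priority 3, burst=11, C=24
  Priority 4, burst=2, C=26
Average turnaround = 74/4 = 18.5

18.5


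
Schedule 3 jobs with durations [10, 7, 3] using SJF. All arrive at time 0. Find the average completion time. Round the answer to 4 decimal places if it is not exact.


SJF order (ascending): [3, 7, 10]
Completion times:
  Job 1: burst=3, C=3
  Job 2: burst=7, C=10
  Job 3: burst=10, C=20
Average completion = 33/3 = 11.0

11.0


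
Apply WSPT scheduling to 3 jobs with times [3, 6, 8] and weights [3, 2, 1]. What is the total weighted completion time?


Compute p/w ratios and sort ascending (WSPT): [(3, 3), (6, 2), (8, 1)]
Compute weighted completion times:
  Job (p=3,w=3): C=3, w*C=3*3=9
  Job (p=6,w=2): C=9, w*C=2*9=18
  Job (p=8,w=1): C=17, w*C=1*17=17
Total weighted completion time = 44

44


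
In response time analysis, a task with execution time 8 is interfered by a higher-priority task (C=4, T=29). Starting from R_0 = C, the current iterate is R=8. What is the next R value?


R_next = C + ceil(R_prev / T_hp) * C_hp
ceil(8 / 29) = ceil(0.2759) = 1
Interference = 1 * 4 = 4
R_next = 8 + 4 = 12

12


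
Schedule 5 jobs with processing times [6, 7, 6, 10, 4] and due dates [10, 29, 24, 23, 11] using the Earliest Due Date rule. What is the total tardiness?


Sort by due date (EDD order): [(6, 10), (4, 11), (10, 23), (6, 24), (7, 29)]
Compute completion times and tardiness:
  Job 1: p=6, d=10, C=6, tardiness=max(0,6-10)=0
  Job 2: p=4, d=11, C=10, tardiness=max(0,10-11)=0
  Job 3: p=10, d=23, C=20, tardiness=max(0,20-23)=0
  Job 4: p=6, d=24, C=26, tardiness=max(0,26-24)=2
  Job 5: p=7, d=29, C=33, tardiness=max(0,33-29)=4
Total tardiness = 6

6


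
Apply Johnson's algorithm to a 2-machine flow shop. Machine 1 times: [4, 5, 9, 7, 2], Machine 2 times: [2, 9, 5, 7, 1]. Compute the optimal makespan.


Apply Johnson's rule:
  Group 1 (a <= b): [(2, 5, 9), (4, 7, 7)]
  Group 2 (a > b): [(3, 9, 5), (1, 4, 2), (5, 2, 1)]
Optimal job order: [2, 4, 3, 1, 5]
Schedule:
  Job 2: M1 done at 5, M2 done at 14
  Job 4: M1 done at 12, M2 done at 21
  Job 3: M1 done at 21, M2 done at 26
  Job 1: M1 done at 25, M2 done at 28
  Job 5: M1 done at 27, M2 done at 29
Makespan = 29

29


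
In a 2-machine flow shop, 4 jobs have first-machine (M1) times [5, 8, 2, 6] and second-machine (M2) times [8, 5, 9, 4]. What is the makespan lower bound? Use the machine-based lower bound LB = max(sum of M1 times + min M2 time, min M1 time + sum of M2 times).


LB1 = sum(M1 times) + min(M2 times) = 21 + 4 = 25
LB2 = min(M1 times) + sum(M2 times) = 2 + 26 = 28
Lower bound = max(LB1, LB2) = max(25, 28) = 28

28


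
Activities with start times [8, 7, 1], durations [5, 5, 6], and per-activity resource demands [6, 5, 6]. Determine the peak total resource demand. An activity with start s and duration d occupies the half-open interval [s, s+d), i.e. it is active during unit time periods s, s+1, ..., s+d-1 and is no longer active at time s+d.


Each activity i is active on [start_i, start_i + duration_i).
Compute total resource usage per time slot:
  t=0: active resources = [], total = 0
  t=1: active resources = [6], total = 6
  t=2: active resources = [6], total = 6
  t=3: active resources = [6], total = 6
  t=4: active resources = [6], total = 6
  t=5: active resources = [6], total = 6
  t=6: active resources = [6], total = 6
  t=7: active resources = [5], total = 5
  t=8: active resources = [6, 5], total = 11
  t=9: active resources = [6, 5], total = 11
  t=10: active resources = [6, 5], total = 11
  t=11: active resources = [6, 5], total = 11
  t=12: active resources = [6], total = 6
Peak resource demand = 11

11


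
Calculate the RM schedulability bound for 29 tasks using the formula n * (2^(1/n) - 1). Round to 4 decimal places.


Compute 2^(1/29) = 1.0241895602
Subtract 1: 1.0241895602 - 1 = 0.0241895602
Multiply by n: 29 * 0.0241895602 = 0.7014972458
Round to 4 dp: 0.7015

0.7015


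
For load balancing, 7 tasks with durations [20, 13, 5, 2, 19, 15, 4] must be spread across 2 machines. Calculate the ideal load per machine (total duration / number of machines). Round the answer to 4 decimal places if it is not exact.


Total processing time = 20 + 13 + 5 + 2 + 19 + 15 + 4 = 78
Number of machines = 2
Ideal balanced load = 78 / 2 = 39.0

39.0


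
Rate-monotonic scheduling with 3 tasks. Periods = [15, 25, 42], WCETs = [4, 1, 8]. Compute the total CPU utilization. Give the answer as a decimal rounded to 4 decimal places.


Compute individual utilizations (exact fractions):
  Task 1: C/T = 4/15 (approx. 0.2667)
  Task 2: C/T = 1/25 (approx. 0.04)
  Task 3: C/T = 8/42 = 4/21 (approx. 0.1905)
Total utilization U = 4/15 + 1/25 + 4/21 = 87/175
Rounded to 4 decimal places: U = 0.4971
RM (Liu & Layland) bound for 3 tasks = 0.779763; compare with U = 87/175 (approx. 0.497143)
U <= bound, so schedulable by RM sufficient condition.

0.4971


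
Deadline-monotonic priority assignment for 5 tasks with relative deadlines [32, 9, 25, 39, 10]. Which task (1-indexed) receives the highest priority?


Sort tasks by relative deadline (ascending):
  Task 2: deadline = 9
  Task 5: deadline = 10
  Task 3: deadline = 25
  Task 1: deadline = 32
  Task 4: deadline = 39
Priority order (highest first): [2, 5, 3, 1, 4]
Highest priority task = 2

2


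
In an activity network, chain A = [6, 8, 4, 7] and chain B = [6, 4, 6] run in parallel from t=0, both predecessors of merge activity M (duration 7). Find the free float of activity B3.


ES(B3) = sum of predecessors on chain B = 10
EF(B3) = ES + duration = 10 + 6 = 16
Successor of B3 is M. ES(M) = max(sum(A), sum(B)) = max(25, 16) = 25
Free float = ES(successor) - EF(current) = 25 - 16 = 9

9


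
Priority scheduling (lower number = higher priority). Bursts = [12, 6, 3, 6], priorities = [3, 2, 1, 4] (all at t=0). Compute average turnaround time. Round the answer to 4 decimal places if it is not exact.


Sort by priority (ascending = highest first):
Order: [(1, 3), (2, 6), (3, 12), (4, 6)]
Completion times:
  Priority 1, burst=3, C=3
  Priority 2, burst=6, C=9
  Priority 3, burst=12, C=21
  Priority 4, burst=6, C=27
Average turnaround = 60/4 = 15.0

15.0


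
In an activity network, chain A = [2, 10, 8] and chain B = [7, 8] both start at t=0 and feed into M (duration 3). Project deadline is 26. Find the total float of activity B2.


Forward pass: ES(B2) = sum of predecessors on chain B = 7
EF = ES + duration = 7 + 8 = 15
Backward pass: LF(M) = deadline = 26; LS(M) = 26 - 3 = 23
LF(B2) = LS(M) - sum(successors on chain B) = 23 - 0 = 23
LS = LF - duration = 23 - 8 = 15
Total float = LS - ES = 15 - 7 = 8

8


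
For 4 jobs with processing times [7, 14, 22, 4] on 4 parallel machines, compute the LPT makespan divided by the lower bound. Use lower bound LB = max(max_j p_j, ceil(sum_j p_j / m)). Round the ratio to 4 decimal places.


LPT order: [22, 14, 7, 4]
Machine loads after assignment: [22, 14, 7, 4]
LPT makespan = 22
Lower bound = max(max_job, ceil(total/4)) = max(22, 12) = 22
Ratio = 22 / 22 = 1.0

1.0


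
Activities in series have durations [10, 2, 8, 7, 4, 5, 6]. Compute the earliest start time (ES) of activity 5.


Activity 5 starts after activities 1 through 4 complete.
Predecessor durations: [10, 2, 8, 7]
ES = 10 + 2 + 8 + 7 = 27

27


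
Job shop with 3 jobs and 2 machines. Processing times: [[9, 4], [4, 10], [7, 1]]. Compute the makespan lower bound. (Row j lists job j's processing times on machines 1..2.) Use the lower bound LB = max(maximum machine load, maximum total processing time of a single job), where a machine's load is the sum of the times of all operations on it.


Machine loads:
  Machine 1: 9 + 4 + 7 = 20
  Machine 2: 4 + 10 + 1 = 15
Max machine load = 20
Job totals:
  Job 1: 13
  Job 2: 14
  Job 3: 8
Max job total = 14
Lower bound = max(20, 14) = 20

20


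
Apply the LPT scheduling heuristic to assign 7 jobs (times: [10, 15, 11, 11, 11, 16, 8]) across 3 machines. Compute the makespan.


Sort jobs in decreasing order (LPT): [16, 15, 11, 11, 11, 10, 8]
Assign each job to the least loaded machine:
  Machine 1: jobs [16, 10], load = 26
  Machine 2: jobs [15, 11], load = 26
  Machine 3: jobs [11, 11, 8], load = 30
Makespan = max load = 30

30


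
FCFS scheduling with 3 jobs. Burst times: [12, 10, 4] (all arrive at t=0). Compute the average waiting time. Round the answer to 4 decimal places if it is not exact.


FCFS order (as given): [12, 10, 4]
Waiting times:
  Job 1: wait = 0
  Job 2: wait = 12
  Job 3: wait = 22
Sum of waiting times = 34
Average waiting time = 34/3 = 11.3333

11.3333


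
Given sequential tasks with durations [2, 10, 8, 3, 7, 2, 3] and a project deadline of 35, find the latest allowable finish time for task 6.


LF(activity 6) = deadline - sum of successor durations
Successors: activities 7 through 7 with durations [3]
Sum of successor durations = 3
LF = 35 - 3 = 32

32


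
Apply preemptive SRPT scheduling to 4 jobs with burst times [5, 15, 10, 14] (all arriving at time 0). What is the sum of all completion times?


Since all jobs arrive at t=0, SRPT equals SPT ordering.
SPT order: [5, 10, 14, 15]
Completion times:
  Job 1: p=5, C=5
  Job 2: p=10, C=15
  Job 3: p=14, C=29
  Job 4: p=15, C=44
Total completion time = 5 + 15 + 29 + 44 = 93

93


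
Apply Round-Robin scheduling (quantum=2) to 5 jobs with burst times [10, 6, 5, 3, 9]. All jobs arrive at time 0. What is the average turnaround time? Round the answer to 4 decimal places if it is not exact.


Time quantum = 2
Execution trace:
  J1 runs 2 units, time = 2
  J2 runs 2 units, time = 4
  J3 runs 2 units, time = 6
  J4 runs 2 units, time = 8
  J5 runs 2 units, time = 10
  J1 runs 2 units, time = 12
  J2 runs 2 units, time = 14
  J3 runs 2 units, time = 16
  J4 runs 1 units, time = 17
  J5 runs 2 units, time = 19
  J1 runs 2 units, time = 21
  J2 runs 2 units, time = 23
  J3 runs 1 units, time = 24
  J5 runs 2 units, time = 26
  J1 runs 2 units, time = 28
  J5 runs 2 units, time = 30
  J1 runs 2 units, time = 32
  J5 runs 1 units, time = 33
Finish times: [32, 23, 24, 17, 33]
Average turnaround = 129/5 = 25.8

25.8


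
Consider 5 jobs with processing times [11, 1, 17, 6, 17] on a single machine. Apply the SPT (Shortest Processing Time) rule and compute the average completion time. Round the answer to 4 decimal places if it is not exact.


Sort jobs by processing time (SPT order): [1, 6, 11, 17, 17]
Compute completion times sequentially:
  Job 1: processing = 1, completes at 1
  Job 2: processing = 6, completes at 7
  Job 3: processing = 11, completes at 18
  Job 4: processing = 17, completes at 35
  Job 5: processing = 17, completes at 52
Sum of completion times = 113
Average completion time = 113/5 = 22.6

22.6


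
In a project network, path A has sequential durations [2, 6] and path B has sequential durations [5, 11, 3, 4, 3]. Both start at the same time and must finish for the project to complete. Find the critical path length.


Path A total = 2 + 6 = 8
Path B total = 5 + 11 + 3 + 4 + 3 = 26
Critical path = longest path = max(8, 26) = 26

26


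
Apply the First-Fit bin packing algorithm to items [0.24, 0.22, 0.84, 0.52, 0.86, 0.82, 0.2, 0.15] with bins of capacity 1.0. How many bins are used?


Place items sequentially using First-Fit:
  Item 0.24 -> new Bin 1
  Item 0.22 -> Bin 1 (now 0.46)
  Item 0.84 -> new Bin 2
  Item 0.52 -> Bin 1 (now 0.98)
  Item 0.86 -> new Bin 3
  Item 0.82 -> new Bin 4
  Item 0.2 -> new Bin 5
  Item 0.15 -> Bin 2 (now 0.99)
Total bins used = 5

5


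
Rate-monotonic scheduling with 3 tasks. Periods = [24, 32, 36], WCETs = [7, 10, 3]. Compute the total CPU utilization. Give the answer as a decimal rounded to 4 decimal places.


Compute individual utilizations (exact fractions):
  Task 1: C/T = 7/24 (approx. 0.2917)
  Task 2: C/T = 10/32 = 5/16 (approx. 0.3125)
  Task 3: C/T = 3/36 = 1/12 (approx. 0.0833)
Total utilization U = 7/24 + 5/16 + 1/12 = 11/16
Rounded to 4 decimal places: U = 0.6875
RM (Liu & Layland) bound for 3 tasks = 0.779763; compare with U = 11/16 (approx. 0.687500)
U <= bound, so schedulable by RM sufficient condition.

0.6875


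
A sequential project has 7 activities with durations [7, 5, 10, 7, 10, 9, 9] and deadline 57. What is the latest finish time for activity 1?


LF(activity 1) = deadline - sum of successor durations
Successors: activities 2 through 7 with durations [5, 10, 7, 10, 9, 9]
Sum of successor durations = 50
LF = 57 - 50 = 7

7


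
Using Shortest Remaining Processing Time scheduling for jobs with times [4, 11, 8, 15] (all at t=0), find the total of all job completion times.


Since all jobs arrive at t=0, SRPT equals SPT ordering.
SPT order: [4, 8, 11, 15]
Completion times:
  Job 1: p=4, C=4
  Job 2: p=8, C=12
  Job 3: p=11, C=23
  Job 4: p=15, C=38
Total completion time = 4 + 12 + 23 + 38 = 77

77


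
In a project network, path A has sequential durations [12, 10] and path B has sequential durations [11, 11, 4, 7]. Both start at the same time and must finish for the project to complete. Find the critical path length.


Path A total = 12 + 10 = 22
Path B total = 11 + 11 + 4 + 7 = 33
Critical path = longest path = max(22, 33) = 33

33


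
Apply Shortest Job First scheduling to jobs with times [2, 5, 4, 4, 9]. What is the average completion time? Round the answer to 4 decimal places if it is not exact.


SJF order (ascending): [2, 4, 4, 5, 9]
Completion times:
  Job 1: burst=2, C=2
  Job 2: burst=4, C=6
  Job 3: burst=4, C=10
  Job 4: burst=5, C=15
  Job 5: burst=9, C=24
Average completion = 57/5 = 11.4

11.4


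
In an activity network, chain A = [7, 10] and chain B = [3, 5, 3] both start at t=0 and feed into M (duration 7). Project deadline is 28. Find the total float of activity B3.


Forward pass: ES(B3) = sum of predecessors on chain B = 8
EF = ES + duration = 8 + 3 = 11
Backward pass: LF(M) = deadline = 28; LS(M) = 28 - 7 = 21
LF(B3) = LS(M) - sum(successors on chain B) = 21 - 0 = 21
LS = LF - duration = 21 - 3 = 18
Total float = LS - ES = 18 - 8 = 10

10


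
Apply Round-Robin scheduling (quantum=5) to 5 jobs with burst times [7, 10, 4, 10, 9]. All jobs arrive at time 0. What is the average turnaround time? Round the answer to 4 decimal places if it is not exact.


Time quantum = 5
Execution trace:
  J1 runs 5 units, time = 5
  J2 runs 5 units, time = 10
  J3 runs 4 units, time = 14
  J4 runs 5 units, time = 19
  J5 runs 5 units, time = 24
  J1 runs 2 units, time = 26
  J2 runs 5 units, time = 31
  J4 runs 5 units, time = 36
  J5 runs 4 units, time = 40
Finish times: [26, 31, 14, 36, 40]
Average turnaround = 147/5 = 29.4

29.4


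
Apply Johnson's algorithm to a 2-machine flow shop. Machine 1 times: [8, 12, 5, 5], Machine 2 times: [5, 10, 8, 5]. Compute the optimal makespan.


Apply Johnson's rule:
  Group 1 (a <= b): [(3, 5, 8), (4, 5, 5)]
  Group 2 (a > b): [(2, 12, 10), (1, 8, 5)]
Optimal job order: [3, 4, 2, 1]
Schedule:
  Job 3: M1 done at 5, M2 done at 13
  Job 4: M1 done at 10, M2 done at 18
  Job 2: M1 done at 22, M2 done at 32
  Job 1: M1 done at 30, M2 done at 37
Makespan = 37

37


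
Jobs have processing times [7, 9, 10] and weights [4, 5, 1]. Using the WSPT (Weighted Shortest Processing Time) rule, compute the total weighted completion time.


Compute p/w ratios and sort ascending (WSPT): [(7, 4), (9, 5), (10, 1)]
Compute weighted completion times:
  Job (p=7,w=4): C=7, w*C=4*7=28
  Job (p=9,w=5): C=16, w*C=5*16=80
  Job (p=10,w=1): C=26, w*C=1*26=26
Total weighted completion time = 134

134


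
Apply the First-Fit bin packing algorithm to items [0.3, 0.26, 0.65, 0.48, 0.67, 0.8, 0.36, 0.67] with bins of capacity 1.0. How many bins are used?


Place items sequentially using First-Fit:
  Item 0.3 -> new Bin 1
  Item 0.26 -> Bin 1 (now 0.56)
  Item 0.65 -> new Bin 2
  Item 0.48 -> new Bin 3
  Item 0.67 -> new Bin 4
  Item 0.8 -> new Bin 5
  Item 0.36 -> Bin 1 (now 0.92)
  Item 0.67 -> new Bin 6
Total bins used = 6

6


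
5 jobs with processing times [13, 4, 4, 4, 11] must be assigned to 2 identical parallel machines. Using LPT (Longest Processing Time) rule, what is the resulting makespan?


Sort jobs in decreasing order (LPT): [13, 11, 4, 4, 4]
Assign each job to the least loaded machine:
  Machine 1: jobs [13, 4], load = 17
  Machine 2: jobs [11, 4, 4], load = 19
Makespan = max load = 19

19


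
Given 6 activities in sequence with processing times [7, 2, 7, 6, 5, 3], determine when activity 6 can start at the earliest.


Activity 6 starts after activities 1 through 5 complete.
Predecessor durations: [7, 2, 7, 6, 5]
ES = 7 + 2 + 7 + 6 + 5 = 27

27


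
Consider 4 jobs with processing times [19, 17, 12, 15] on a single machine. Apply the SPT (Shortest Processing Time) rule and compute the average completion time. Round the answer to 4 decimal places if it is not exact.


Sort jobs by processing time (SPT order): [12, 15, 17, 19]
Compute completion times sequentially:
  Job 1: processing = 12, completes at 12
  Job 2: processing = 15, completes at 27
  Job 3: processing = 17, completes at 44
  Job 4: processing = 19, completes at 63
Sum of completion times = 146
Average completion time = 146/4 = 36.5

36.5


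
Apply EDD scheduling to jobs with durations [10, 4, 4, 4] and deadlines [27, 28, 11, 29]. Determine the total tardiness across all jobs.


Sort by due date (EDD order): [(4, 11), (10, 27), (4, 28), (4, 29)]
Compute completion times and tardiness:
  Job 1: p=4, d=11, C=4, tardiness=max(0,4-11)=0
  Job 2: p=10, d=27, C=14, tardiness=max(0,14-27)=0
  Job 3: p=4, d=28, C=18, tardiness=max(0,18-28)=0
  Job 4: p=4, d=29, C=22, tardiness=max(0,22-29)=0
Total tardiness = 0

0


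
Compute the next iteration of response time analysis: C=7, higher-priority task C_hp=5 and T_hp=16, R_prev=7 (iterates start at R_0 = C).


R_next = C + ceil(R_prev / T_hp) * C_hp
ceil(7 / 16) = ceil(0.4375) = 1
Interference = 1 * 5 = 5
R_next = 7 + 5 = 12

12


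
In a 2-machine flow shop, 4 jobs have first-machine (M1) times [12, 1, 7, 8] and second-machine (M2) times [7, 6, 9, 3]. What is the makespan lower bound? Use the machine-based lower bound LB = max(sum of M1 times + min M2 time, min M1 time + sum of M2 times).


LB1 = sum(M1 times) + min(M2 times) = 28 + 3 = 31
LB2 = min(M1 times) + sum(M2 times) = 1 + 25 = 26
Lower bound = max(LB1, LB2) = max(31, 26) = 31

31


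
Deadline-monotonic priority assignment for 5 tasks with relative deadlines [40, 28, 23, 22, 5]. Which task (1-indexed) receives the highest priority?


Sort tasks by relative deadline (ascending):
  Task 5: deadline = 5
  Task 4: deadline = 22
  Task 3: deadline = 23
  Task 2: deadline = 28
  Task 1: deadline = 40
Priority order (highest first): [5, 4, 3, 2, 1]
Highest priority task = 5

5


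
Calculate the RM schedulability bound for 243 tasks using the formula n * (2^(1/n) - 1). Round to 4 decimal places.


Compute 2^(1/243) = 1.0028565297
Subtract 1: 1.0028565297 - 1 = 0.0028565297
Multiply by n: 243 * 0.0028565297 = 0.6941367171
Round to 4 dp: 0.6941

0.6941
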